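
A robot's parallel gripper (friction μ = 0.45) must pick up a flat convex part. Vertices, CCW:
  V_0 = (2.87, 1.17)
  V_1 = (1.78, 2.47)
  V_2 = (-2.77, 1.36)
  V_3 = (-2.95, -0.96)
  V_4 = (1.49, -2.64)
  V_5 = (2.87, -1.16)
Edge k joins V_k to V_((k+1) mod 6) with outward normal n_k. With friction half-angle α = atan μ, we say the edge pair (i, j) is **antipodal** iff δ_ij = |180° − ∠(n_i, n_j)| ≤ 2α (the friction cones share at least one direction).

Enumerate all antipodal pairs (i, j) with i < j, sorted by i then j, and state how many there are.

count = 6; pairs: (0,2), (0,3), (1,3), (1,4), (2,4), (2,5)

α = atan 0.45 = 24.23°;  2α = 48.46°
n_0 = (+0.7663, +0.6425)
n_1 = (-0.2370, +0.9715)
n_2 = (-0.9970, +0.0774)
n_3 = (-0.3539, -0.9353)
n_4 = (+0.7314, -0.6820)
n_5 = (+1.0000, -0.0000)
  (0,1): δ = 116.27°  ·
  (0,2): δ = 44.42°  ✓
  (0,3): δ = 29.30°  ✓
  (0,4): δ = 97.02°  ·
  (0,5): δ = 140.02°  ·
  (1,2): δ = 108.15°  ·
  (1,3): δ = 34.44°  ✓
  (1,4): δ = 33.29°  ✓
  (1,5): δ = 76.29°  ·
  (2,3): δ = 106.29°  ·
  (2,4): δ = 38.56°  ✓
  (2,5): δ = 4.44°  ✓
  (3,4): δ = 112.27°  ·
  (3,5): δ = 69.27°  ·
  (4,5): δ = 137.00°  ·
antipodal pairs: 6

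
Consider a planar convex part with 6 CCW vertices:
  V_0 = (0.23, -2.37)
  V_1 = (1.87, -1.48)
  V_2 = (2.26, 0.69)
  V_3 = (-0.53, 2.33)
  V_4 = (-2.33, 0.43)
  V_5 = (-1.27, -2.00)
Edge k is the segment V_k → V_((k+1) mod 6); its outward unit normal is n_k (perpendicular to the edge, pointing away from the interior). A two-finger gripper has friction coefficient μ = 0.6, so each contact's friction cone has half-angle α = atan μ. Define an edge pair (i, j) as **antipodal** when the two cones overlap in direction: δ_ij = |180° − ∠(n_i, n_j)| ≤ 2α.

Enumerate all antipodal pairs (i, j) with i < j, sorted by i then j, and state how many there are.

α = atan 0.6 = 30.96°;  2α = 61.93°
n_0 = (+0.4770, -0.8789)
n_1 = (+0.9842, -0.1769)
n_2 = (+0.5068, +0.8621)
n_3 = (-0.7260, +0.6877)
n_4 = (-0.9166, -0.3998)
n_5 = (-0.2395, -0.9709)
  (0,1): δ = 128.68°  ·
  (0,2): δ = 58.94°  ✓
  (0,3): δ = 18.06°  ✓
  (0,4): δ = 85.08°  ·
  (0,5): δ = 137.66°  ·
  (1,2): δ = 110.26°  ·
  (1,3): δ = 33.26°  ✓
  (1,4): δ = 33.76°  ✓
  (1,5): δ = 86.33°  ·
  (2,3): δ = 103.00°  ·
  (2,4): δ = 35.98°  ✓
  (2,5): δ = 16.59°  ✓
  (3,4): δ = 112.98°  ·
  (3,5): δ = 60.40°  ✓
  (4,5): δ = 127.42°  ·
antipodal pairs: 7

count = 7; pairs: (0,2), (0,3), (1,3), (1,4), (2,4), (2,5), (3,5)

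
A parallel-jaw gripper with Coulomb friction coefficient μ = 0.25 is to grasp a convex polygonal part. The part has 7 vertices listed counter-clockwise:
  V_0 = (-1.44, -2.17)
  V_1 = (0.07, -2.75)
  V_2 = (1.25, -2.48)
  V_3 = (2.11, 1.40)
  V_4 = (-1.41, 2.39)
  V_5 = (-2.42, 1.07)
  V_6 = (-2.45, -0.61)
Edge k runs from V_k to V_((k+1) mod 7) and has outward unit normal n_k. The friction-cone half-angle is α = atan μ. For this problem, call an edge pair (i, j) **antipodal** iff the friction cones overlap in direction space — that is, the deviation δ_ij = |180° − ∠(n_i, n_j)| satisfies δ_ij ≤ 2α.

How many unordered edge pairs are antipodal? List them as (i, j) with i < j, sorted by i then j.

α = atan 0.25 = 14.04°;  2α = 28.07°
n_0 = (-0.3586, -0.9335)
n_1 = (+0.2230, -0.9748)
n_2 = (+0.9763, -0.2164)
n_3 = (+0.2707, +0.9627)
n_4 = (-0.7942, +0.6077)
n_5 = (-0.9998, +0.0179)
n_6 = (-0.8394, -0.5435)
  (0,1): δ = 146.10°  ·
  (0,2): δ = 81.49°  ·
  (0,3): δ = 5.30°  ✓
  (0,4): δ = 73.59°  ·
  (0,5): δ = 109.99°  ·
  (0,6): δ = 143.93°  ·
  (1,2): δ = 115.39°  ·
  (1,3): δ = 28.60°  ·
  (1,4): δ = 39.69°  ·
  (1,5): δ = 76.09°  ·
  (1,6): δ = 110.03°  ·
  (2,3): δ = 93.21°  ·
  (2,4): δ = 24.92°  ✓
  (2,5): δ = 11.47°  ✓
  (2,6): δ = 45.42°  ·
  (3,4): δ = 111.71°  ·
  (3,5): δ = 75.31°  ·
  (3,6): δ = 41.37°  ·
  (4,5): δ = 143.60°  ·
  (4,6): δ = 109.66°  ·
  (5,6): δ = 146.06°  ·
antipodal pairs: 3

count = 3; pairs: (0,3), (2,4), (2,5)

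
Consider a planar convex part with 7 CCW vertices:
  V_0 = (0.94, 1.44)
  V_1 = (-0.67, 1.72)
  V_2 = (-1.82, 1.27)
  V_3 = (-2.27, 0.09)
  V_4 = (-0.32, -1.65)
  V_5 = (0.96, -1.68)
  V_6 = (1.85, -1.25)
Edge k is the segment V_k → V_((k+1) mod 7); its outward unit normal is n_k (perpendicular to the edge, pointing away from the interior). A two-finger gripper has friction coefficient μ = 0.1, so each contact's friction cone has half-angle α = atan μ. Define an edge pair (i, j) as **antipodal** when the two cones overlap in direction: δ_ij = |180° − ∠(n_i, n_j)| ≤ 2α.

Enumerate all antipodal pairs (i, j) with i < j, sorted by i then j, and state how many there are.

α = atan 0.1 = 5.71°;  2α = 11.42°
n_0 = (+0.1713, +0.9852)
n_1 = (-0.3644, +0.9312)
n_2 = (-0.9344, +0.3563)
n_3 = (-0.6658, -0.7461)
n_4 = (-0.0234, -0.9997)
n_5 = (+0.4350, -0.9004)
n_6 = (+0.9473, +0.3205)
  (0,1): δ = 148.76°  ·
  (0,2): δ = 101.01°  ·
  (0,3): δ = 31.88°  ·
  (0,4): δ = 8.52°  ✓
  (0,5): δ = 35.65°  ·
  (0,6): δ = 118.56°  ·
  (1,2): δ = 132.25°  ·
  (1,3): δ = 63.11°  ·
  (1,4): δ = 22.71°  ·
  (1,5): δ = 4.42°  ✓
  (1,6): δ = 87.32°  ·
  (2,3): δ = 110.87°  ·
  (2,4): δ = 70.47°  ·
  (2,5): δ = 43.34°  ·
  (2,6): δ = 39.56°  ·
  (3,4): δ = 139.60°  ·
  (3,5): δ = 112.47°  ·
  (3,6): δ = 29.57°  ·
  (4,5): δ = 152.87°  ·
  (4,6): δ = 69.97°  ·
  (5,6): δ = 97.10°  ·
antipodal pairs: 2

count = 2; pairs: (0,4), (1,5)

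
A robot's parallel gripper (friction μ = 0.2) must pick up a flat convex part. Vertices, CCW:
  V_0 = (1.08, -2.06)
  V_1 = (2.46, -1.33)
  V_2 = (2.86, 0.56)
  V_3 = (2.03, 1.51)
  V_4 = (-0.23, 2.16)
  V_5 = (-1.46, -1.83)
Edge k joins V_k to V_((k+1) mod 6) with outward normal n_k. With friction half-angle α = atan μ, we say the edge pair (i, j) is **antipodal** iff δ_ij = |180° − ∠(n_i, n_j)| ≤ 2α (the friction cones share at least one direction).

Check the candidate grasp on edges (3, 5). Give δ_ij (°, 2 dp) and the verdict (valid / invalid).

δ = 10.87°, valid

α = atan 0.2 = 11.31°;  2α = 22.62°
edge 3: e_3 = (-2.26, +0.65);  n_3 = (+0.2764, +0.9610)
edge 5: e_5 = (+2.54, -0.23);  n_5 = (-0.0902, -0.9959)
∠(n_3, n_5) = 169.13°
δ = |180° − 169.13°| = 10.87°
10.87° ≤ 2α = 22.62°  →  valid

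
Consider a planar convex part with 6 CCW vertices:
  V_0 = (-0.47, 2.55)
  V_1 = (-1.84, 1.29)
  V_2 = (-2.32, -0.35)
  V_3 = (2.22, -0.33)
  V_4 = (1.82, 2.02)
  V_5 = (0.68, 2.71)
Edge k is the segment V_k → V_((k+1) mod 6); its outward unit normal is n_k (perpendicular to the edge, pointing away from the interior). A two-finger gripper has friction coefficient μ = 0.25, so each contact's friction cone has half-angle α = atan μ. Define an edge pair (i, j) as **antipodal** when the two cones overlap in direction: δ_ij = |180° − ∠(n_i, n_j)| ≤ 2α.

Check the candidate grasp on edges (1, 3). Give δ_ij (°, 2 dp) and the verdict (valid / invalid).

α = atan 0.25 = 14.04°;  2α = 28.07°
edge 1: e_1 = (-0.48, -1.64);  n_1 = (-0.9597, +0.2809)
edge 3: e_3 = (-0.40, +2.35);  n_3 = (+0.9858, +0.1678)
∠(n_1, n_3) = 154.03°
δ = |180° − 154.03°| = 25.97°
25.97° ≤ 2α = 28.07°  →  valid

δ = 25.97°, valid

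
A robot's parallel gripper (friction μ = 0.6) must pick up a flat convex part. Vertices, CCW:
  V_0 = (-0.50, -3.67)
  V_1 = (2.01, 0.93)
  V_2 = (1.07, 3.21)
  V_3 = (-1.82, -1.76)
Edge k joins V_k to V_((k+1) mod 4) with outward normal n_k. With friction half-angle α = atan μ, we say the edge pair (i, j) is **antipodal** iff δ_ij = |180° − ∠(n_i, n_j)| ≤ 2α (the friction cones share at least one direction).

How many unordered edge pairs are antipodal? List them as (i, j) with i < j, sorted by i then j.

α = atan 0.6 = 30.96°;  2α = 61.93°
n_0 = (+0.8778, -0.4790)
n_1 = (+0.9245, +0.3812)
n_2 = (-0.8645, +0.5027)
n_3 = (-0.8227, -0.5685)
  (0,1): δ = 128.98°  ·
  (0,2): δ = 1.56°  ✓
  (0,3): δ = 63.27°  ·
  (1,2): δ = 52.58°  ✓
  (1,3): δ = 12.24°  ✓
  (2,3): δ = 115.17°  ·
antipodal pairs: 3

count = 3; pairs: (0,2), (1,2), (1,3)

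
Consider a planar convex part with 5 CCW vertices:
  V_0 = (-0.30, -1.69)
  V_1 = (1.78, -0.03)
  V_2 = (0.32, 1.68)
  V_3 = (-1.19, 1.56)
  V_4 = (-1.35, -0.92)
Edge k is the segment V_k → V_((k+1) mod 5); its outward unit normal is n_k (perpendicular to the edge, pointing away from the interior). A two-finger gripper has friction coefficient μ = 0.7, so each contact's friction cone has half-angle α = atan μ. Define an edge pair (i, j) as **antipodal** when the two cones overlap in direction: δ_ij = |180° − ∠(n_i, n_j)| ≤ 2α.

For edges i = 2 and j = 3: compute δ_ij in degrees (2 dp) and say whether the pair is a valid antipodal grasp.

δ = 98.24°, invalid

α = atan 0.7 = 34.99°;  2α = 69.98°
edge 2: e_2 = (-1.51, -0.12);  n_2 = (-0.0792, +0.9969)
edge 3: e_3 = (-0.16, -2.48);  n_3 = (-0.9979, +0.0644)
∠(n_2, n_3) = 81.76°
δ = |180° − 81.76°| = 98.24°
98.24° > 2α = 69.98°  →  invalid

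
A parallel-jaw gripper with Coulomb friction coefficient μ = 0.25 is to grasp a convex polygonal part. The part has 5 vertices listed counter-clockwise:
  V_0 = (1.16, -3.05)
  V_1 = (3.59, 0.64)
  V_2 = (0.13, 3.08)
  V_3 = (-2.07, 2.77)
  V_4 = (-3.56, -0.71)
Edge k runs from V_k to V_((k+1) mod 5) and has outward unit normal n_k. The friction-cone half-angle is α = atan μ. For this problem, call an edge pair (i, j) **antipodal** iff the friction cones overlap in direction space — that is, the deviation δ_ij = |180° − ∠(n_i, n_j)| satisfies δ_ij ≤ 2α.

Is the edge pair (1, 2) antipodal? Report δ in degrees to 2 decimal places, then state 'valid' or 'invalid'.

δ = 136.79°, invalid

α = atan 0.25 = 14.04°;  2α = 28.07°
edge 1: e_1 = (-3.46, +2.44);  n_1 = (+0.5763, +0.8172)
edge 2: e_2 = (-2.20, -0.31);  n_2 = (-0.1395, +0.9902)
∠(n_1, n_2) = 43.21°
δ = |180° − 43.21°| = 136.79°
136.79° > 2α = 28.07°  →  invalid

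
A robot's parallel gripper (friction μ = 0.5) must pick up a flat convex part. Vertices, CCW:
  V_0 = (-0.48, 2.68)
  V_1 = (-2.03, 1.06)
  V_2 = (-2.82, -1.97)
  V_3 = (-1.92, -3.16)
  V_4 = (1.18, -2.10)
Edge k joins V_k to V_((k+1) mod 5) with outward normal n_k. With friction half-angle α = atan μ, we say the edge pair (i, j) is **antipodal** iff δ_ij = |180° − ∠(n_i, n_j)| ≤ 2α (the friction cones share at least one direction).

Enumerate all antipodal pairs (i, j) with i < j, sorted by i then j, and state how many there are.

count = 3; pairs: (0,3), (1,4), (2,4)

α = atan 0.5 = 26.57°;  2α = 53.13°
n_0 = (-0.7225, +0.6913)
n_1 = (-0.9677, +0.2523)
n_2 = (-0.7976, -0.6032)
n_3 = (+0.3235, -0.9462)
n_4 = (+0.9447, +0.3281)
  (0,1): δ = 150.88°  ·
  (0,2): δ = 99.16°  ·
  (0,3): δ = 27.39°  ✓
  (0,4): δ = 62.89°  ·
  (1,2): δ = 128.29°  ·
  (1,3): δ = 56.51°  ·
  (1,4): δ = 33.76°  ✓
  (2,3): δ = 108.22°  ·
  (2,4): δ = 17.95°  ✓
  (3,4): δ = 89.73°  ·
antipodal pairs: 3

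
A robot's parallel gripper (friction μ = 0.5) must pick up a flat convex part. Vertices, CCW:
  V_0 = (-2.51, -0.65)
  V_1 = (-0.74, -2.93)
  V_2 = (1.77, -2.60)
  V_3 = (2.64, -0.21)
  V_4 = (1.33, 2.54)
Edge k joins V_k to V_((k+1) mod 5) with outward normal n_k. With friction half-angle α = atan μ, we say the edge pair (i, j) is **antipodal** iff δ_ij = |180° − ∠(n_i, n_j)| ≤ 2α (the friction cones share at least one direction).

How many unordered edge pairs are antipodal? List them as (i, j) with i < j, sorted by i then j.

α = atan 0.5 = 26.57°;  2α = 53.13°
n_0 = (-0.7899, -0.6132)
n_1 = (+0.1304, -0.9915)
n_2 = (+0.9397, -0.3421)
n_3 = (+0.9028, +0.4301)
n_4 = (-0.6390, +0.7692)
  (0,1): δ = 120.33°  ·
  (0,2): δ = 57.83°  ·
  (0,3): δ = 12.35°  ✓
  (0,4): δ = 91.89°  ·
  (1,2): δ = 117.49°  ·
  (1,3): δ = 72.02°  ·
  (1,4): δ = 32.23°  ✓
  (2,3): δ = 134.53°  ·
  (2,4): δ = 30.28°  ✓
  (3,4): δ = 75.75°  ·
antipodal pairs: 3

count = 3; pairs: (0,3), (1,4), (2,4)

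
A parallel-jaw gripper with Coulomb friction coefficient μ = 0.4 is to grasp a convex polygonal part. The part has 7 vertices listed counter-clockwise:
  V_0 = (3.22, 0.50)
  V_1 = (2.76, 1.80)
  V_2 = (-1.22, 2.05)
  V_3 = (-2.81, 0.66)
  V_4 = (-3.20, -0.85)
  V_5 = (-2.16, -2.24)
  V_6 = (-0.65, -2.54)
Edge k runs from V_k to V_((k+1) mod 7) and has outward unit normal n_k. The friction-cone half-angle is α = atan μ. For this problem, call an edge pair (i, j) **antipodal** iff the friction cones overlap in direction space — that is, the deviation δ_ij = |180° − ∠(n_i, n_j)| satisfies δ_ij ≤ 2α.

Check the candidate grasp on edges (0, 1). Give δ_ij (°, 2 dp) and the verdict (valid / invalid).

α = atan 0.4 = 21.80°;  2α = 43.60°
edge 0: e_0 = (-0.46, +1.30);  n_0 = (+0.9427, +0.3336)
edge 1: e_1 = (-3.98, +0.25);  n_1 = (+0.0627, +0.9980)
∠(n_0, n_1) = 66.92°
δ = |180° − 66.92°| = 113.08°
113.08° > 2α = 43.60°  →  invalid

δ = 113.08°, invalid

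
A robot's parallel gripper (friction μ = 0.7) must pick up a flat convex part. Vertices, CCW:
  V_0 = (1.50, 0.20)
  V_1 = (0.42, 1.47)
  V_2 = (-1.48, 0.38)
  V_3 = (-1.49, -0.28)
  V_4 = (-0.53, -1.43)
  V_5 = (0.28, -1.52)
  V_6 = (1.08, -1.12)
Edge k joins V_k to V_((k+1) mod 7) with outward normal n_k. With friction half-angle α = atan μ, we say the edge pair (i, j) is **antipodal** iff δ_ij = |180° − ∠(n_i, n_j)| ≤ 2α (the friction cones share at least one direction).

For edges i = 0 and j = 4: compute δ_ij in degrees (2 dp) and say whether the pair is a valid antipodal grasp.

δ = 43.28°, valid

α = atan 0.7 = 34.99°;  2α = 69.98°
edge 0: e_0 = (-1.08, +1.27);  n_0 = (+0.7618, +0.6478)
edge 4: e_4 = (+0.81, -0.09);  n_4 = (-0.1104, -0.9939)
∠(n_0, n_4) = 136.72°
δ = |180° − 136.72°| = 43.28°
43.28° ≤ 2α = 69.98°  →  valid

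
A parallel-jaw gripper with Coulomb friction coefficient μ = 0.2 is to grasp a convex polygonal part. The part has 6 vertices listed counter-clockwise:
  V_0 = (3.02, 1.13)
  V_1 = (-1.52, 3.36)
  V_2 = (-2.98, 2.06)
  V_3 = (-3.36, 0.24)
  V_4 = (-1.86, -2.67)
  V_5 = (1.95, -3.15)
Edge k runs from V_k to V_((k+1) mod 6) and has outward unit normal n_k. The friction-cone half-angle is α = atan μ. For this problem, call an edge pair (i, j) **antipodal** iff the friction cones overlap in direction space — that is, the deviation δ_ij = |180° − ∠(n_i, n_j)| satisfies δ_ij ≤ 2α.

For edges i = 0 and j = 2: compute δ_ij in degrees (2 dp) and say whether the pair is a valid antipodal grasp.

δ = 75.63°, invalid

α = atan 0.2 = 11.31°;  2α = 22.62°
edge 0: e_0 = (-4.54, +2.23);  n_0 = (+0.4409, +0.8976)
edge 2: e_2 = (-0.38, -1.82);  n_2 = (-0.9789, +0.2044)
∠(n_0, n_2) = 104.37°
δ = |180° − 104.37°| = 75.63°
75.63° > 2α = 22.62°  →  invalid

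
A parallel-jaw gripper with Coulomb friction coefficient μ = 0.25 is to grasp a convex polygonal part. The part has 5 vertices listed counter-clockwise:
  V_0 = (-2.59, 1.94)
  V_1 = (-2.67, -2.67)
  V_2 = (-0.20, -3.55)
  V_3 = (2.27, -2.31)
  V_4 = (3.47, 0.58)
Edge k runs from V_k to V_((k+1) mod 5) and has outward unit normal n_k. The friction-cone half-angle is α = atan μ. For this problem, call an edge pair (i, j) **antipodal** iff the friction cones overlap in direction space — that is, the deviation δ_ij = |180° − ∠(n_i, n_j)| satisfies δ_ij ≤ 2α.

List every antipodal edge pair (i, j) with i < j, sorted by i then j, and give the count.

count = 2; pairs: (0,3), (1,4)

α = atan 0.25 = 14.04°;  2α = 28.07°
n_0 = (-0.9998, +0.0174)
n_1 = (-0.3356, -0.9420)
n_2 = (+0.4487, -0.8937)
n_3 = (+0.9235, -0.3835)
n_4 = (+0.2190, +0.9757)
  (0,1): δ = 108.62°  ·
  (0,2): δ = 62.35°  ·
  (0,3): δ = 21.56°  ✓
  (0,4): δ = 78.35°  ·
  (1,2): δ = 133.73°  ·
  (1,3): δ = 92.94°  ·
  (1,4): δ = 6.96°  ✓
  (2,3): δ = 139.21°  ·
  (2,4): δ = 39.31°  ·
  (3,4): δ = 80.10°  ·
antipodal pairs: 2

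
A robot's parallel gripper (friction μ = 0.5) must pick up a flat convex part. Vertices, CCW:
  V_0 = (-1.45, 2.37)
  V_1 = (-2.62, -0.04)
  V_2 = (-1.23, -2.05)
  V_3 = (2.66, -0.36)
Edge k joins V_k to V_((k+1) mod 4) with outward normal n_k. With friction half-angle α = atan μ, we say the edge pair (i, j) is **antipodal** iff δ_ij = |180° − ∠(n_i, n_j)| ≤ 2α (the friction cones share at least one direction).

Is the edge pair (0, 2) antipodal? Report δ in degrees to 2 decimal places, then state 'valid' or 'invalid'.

δ = 40.62°, valid

α = atan 0.5 = 26.57°;  2α = 53.13°
edge 0: e_0 = (-1.17, -2.41);  n_0 = (-0.8996, +0.4367)
edge 2: e_2 = (+3.89, +1.69);  n_2 = (+0.3985, -0.9172)
∠(n_0, n_2) = 139.38°
δ = |180° − 139.38°| = 40.62°
40.62° ≤ 2α = 53.13°  →  valid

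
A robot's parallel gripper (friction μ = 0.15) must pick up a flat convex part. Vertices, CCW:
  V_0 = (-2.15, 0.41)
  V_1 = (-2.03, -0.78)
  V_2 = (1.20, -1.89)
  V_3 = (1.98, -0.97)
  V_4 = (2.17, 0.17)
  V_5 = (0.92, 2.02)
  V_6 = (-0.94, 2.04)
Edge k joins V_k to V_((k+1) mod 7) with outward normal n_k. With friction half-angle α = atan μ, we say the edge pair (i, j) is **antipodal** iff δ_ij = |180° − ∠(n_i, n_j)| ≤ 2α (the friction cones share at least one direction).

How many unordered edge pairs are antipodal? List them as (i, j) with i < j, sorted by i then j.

α = atan 0.15 = 8.53°;  2α = 17.06°
n_0 = (-0.9950, -0.1003)
n_1 = (-0.3250, -0.9457)
n_2 = (+0.7628, -0.6467)
n_3 = (+0.9864, -0.1644)
n_4 = (+0.8286, +0.5599)
n_5 = (+0.0108, +0.9999)
n_6 = (-0.8029, +0.5961)
  (0,1): δ = 114.72°  ·
  (0,2): δ = 46.05°  ·
  (0,3): δ = 15.22°  ✓
  (0,4): δ = 28.29°  ·
  (0,5): δ = 83.63°  ·
  (0,6): δ = 137.65°  ·
  (1,2): δ = 111.33°  ·
  (1,3): δ = 80.50°  ·
  (1,4): δ = 36.99°  ·
  (1,5): δ = 18.35°  ·
  (1,6): δ = 72.38°  ·
  (2,3): δ = 149.17°  ·
  (2,4): δ = 105.66°  ·
  (2,5): δ = 50.32°  ·
  (2,6): δ = 3.70°  ✓
  (3,4): δ = 136.49°  ·
  (3,5): δ = 81.15°  ·
  (3,6): δ = 27.13°  ·
  (4,5): δ = 124.66°  ·
  (4,6): δ = 70.63°  ·
  (5,6): δ = 125.97°  ·
antipodal pairs: 2

count = 2; pairs: (0,3), (2,6)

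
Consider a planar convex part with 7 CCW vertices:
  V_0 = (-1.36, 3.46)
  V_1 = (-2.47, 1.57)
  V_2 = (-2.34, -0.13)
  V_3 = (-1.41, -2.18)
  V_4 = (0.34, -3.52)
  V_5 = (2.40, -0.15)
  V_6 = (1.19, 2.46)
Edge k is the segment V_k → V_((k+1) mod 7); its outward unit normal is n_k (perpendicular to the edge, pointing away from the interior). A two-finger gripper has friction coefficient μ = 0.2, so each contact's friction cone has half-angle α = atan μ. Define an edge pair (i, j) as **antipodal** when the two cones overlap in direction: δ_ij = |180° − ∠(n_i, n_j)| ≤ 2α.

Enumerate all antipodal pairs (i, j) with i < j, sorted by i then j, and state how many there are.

count = 4; pairs: (0,4), (1,5), (2,5), (3,6)

α = atan 0.2 = 11.31°;  2α = 22.62°
n_0 = (-0.8623, +0.5064)
n_1 = (-0.9971, -0.0762)
n_2 = (-0.9107, -0.4131)
n_3 = (-0.6080, -0.7940)
n_4 = (+0.8532, -0.5216)
n_5 = (+0.9072, +0.4206)
n_6 = (+0.3651, +0.9310)
  (0,1): δ = 145.20°  ·
  (0,2): δ = 125.17°  ·
  (0,3): δ = 97.02°  ·
  (0,4): δ = 1.01°  ✓
  (0,5): δ = 55.30°  ·
  (0,6): δ = 99.01°  ·
  (1,2): δ = 159.97°  ·
  (1,3): δ = 131.81°  ·
  (1,4): δ = 35.81°  ·
  (1,5): δ = 20.50°  ✓
  (1,6): δ = 64.21°  ·
  (2,3): δ = 151.84°  ·
  (2,4): δ = 55.84°  ·
  (2,5): δ = 0.47°  ✓
  (2,6): δ = 44.19°  ·
  (3,4): δ = 83.99°  ·
  (3,5): δ = 27.69°  ·
  (3,6): δ = 16.03°  ✓
  (4,5): δ = 123.69°  ·
  (4,6): δ = 79.98°  ·
  (5,6): δ = 136.29°  ·
antipodal pairs: 4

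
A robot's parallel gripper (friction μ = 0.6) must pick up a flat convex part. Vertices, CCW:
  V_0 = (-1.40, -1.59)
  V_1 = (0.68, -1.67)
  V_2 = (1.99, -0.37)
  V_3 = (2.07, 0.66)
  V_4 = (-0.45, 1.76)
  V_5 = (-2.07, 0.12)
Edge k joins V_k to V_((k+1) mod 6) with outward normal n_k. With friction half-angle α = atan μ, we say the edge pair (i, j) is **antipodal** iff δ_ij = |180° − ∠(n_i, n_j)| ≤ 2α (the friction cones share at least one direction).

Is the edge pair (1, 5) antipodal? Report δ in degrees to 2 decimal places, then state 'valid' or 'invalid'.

δ = 66.62°, invalid

α = atan 0.6 = 30.96°;  2α = 61.93°
edge 1: e_1 = (+1.31, +1.30);  n_1 = (+0.7044, -0.7098)
edge 5: e_5 = (+0.67, -1.71);  n_5 = (-0.9311, -0.3648)
∠(n_1, n_5) = 113.38°
δ = |180° − 113.38°| = 66.62°
66.62° > 2α = 61.93°  →  invalid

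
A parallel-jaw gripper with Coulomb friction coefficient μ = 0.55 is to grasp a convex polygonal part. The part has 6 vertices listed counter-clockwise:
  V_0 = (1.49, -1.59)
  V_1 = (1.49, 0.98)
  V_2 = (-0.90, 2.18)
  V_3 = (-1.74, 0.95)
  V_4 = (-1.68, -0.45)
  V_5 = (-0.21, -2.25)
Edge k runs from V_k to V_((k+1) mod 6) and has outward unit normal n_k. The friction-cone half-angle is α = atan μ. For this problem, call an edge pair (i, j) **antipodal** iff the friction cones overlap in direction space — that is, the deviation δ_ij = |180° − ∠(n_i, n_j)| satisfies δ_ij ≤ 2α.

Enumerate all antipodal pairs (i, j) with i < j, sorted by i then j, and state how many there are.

count = 6; pairs: (0,2), (0,3), (0,4), (1,4), (1,5), (2,5)

α = atan 0.55 = 28.81°;  2α = 57.62°
n_0 = (+1.0000, -0.0000)
n_1 = (+0.4487, +0.8937)
n_2 = (-0.8258, +0.5640)
n_3 = (-0.9991, -0.0428)
n_4 = (-0.7745, -0.6325)
n_5 = (+0.3619, -0.9322)
  (0,1): δ = 116.66°  ·
  (0,2): δ = 34.33°  ✓
  (0,3): δ = 2.45°  ✓
  (0,4): δ = 39.24°  ✓
  (0,5): δ = 111.22°  ·
  (1,2): δ = 97.67°  ·
  (1,3): δ = 60.89°  ·
  (1,4): δ = 24.10°  ✓
  (1,5): δ = 47.88°  ✓
  (2,3): δ = 143.22°  ·
  (2,4): δ = 106.43°  ·
  (2,5): δ = 34.45°  ✓
  (3,4): δ = 143.22°  ·
  (3,5): δ = 71.24°  ·
  (4,5): δ = 108.02°  ·
antipodal pairs: 6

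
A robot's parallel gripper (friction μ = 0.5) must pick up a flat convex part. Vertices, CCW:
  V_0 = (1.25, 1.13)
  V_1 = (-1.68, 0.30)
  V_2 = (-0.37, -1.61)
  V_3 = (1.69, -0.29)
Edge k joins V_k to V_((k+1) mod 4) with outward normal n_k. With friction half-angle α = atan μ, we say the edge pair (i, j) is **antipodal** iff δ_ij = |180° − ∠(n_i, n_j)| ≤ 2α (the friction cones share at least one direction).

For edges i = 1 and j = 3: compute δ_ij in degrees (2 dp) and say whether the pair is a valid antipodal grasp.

α = atan 0.5 = 26.57°;  2α = 53.13°
edge 1: e_1 = (+1.31, -1.91);  n_1 = (-0.8247, -0.5656)
edge 3: e_3 = (-0.44, +1.42);  n_3 = (+0.9552, +0.2960)
∠(n_1, n_3) = 162.77°
δ = |180° − 162.77°| = 17.23°
17.23° ≤ 2α = 53.13°  →  valid

δ = 17.23°, valid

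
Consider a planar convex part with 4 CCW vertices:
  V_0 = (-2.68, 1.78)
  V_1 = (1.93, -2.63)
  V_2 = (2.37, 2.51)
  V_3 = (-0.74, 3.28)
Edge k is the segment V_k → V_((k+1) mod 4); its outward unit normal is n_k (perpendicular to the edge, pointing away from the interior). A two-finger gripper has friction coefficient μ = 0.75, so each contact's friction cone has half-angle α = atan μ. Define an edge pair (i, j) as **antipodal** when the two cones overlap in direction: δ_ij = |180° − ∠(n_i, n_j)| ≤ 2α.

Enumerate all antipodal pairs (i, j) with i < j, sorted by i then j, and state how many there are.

count = 3; pairs: (0,1), (0,2), (1,3)

α = atan 0.75 = 36.87°;  2α = 73.74°
n_0 = (-0.6913, -0.7226)
n_1 = (+0.9964, -0.0853)
n_2 = (+0.2403, +0.9707)
n_3 = (-0.6117, +0.7911)
  (0,1): δ = 51.16°  ✓
  (0,2): δ = 29.82°  ✓
  (0,3): δ = 81.44°  ·
  (1,2): δ = 99.01°  ·
  (1,3): δ = 47.40°  ✓
  (2,3): δ = 128.38°  ·
antipodal pairs: 3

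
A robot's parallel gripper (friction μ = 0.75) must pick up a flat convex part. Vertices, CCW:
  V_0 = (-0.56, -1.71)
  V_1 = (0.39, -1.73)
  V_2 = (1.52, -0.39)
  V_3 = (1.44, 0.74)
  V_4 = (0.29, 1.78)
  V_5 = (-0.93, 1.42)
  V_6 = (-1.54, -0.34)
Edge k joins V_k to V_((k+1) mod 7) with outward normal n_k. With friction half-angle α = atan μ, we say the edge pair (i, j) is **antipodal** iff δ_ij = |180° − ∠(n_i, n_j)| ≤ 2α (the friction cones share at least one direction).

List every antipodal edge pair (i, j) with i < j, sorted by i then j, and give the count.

α = atan 0.75 = 36.87°;  2α = 73.74°
n_0 = (-0.0210, -0.9998)
n_1 = (+0.7645, -0.6447)
n_2 = (+0.9975, +0.0706)
n_3 = (+0.6707, +0.7417)
n_4 = (-0.2830, +0.9591)
n_5 = (-0.9449, +0.3275)
n_6 = (-0.8133, -0.5818)
  (0,1): δ = 128.93°  ·
  (0,2): δ = 84.74°  ·
  (0,3): δ = 40.92°  ✓
  (0,4): δ = 17.65°  ✓
  (0,5): δ = 72.09°  ✓
  (0,6): δ = 126.78°  ·
  (1,2): δ = 135.81°  ·
  (1,3): δ = 91.98°  ·
  (1,4): δ = 33.42°  ✓
  (1,5): δ = 21.02°  ✓
  (1,6): δ = 75.72°  ·
  (2,3): δ = 136.17°  ·
  (2,4): δ = 77.61°  ·
  (2,5): δ = 23.17°  ✓
  (2,6): δ = 31.53°  ✓
  (3,4): δ = 121.44°  ·
  (3,5): δ = 66.99°  ✓
  (3,6): δ = 12.30°  ✓
  (4,5): δ = 125.56°  ·
  (4,6): δ = 70.86°  ✓
  (5,6): δ = 125.31°  ·
antipodal pairs: 10

count = 10; pairs: (0,3), (0,4), (0,5), (1,4), (1,5), (2,5), (2,6), (3,5), (3,6), (4,6)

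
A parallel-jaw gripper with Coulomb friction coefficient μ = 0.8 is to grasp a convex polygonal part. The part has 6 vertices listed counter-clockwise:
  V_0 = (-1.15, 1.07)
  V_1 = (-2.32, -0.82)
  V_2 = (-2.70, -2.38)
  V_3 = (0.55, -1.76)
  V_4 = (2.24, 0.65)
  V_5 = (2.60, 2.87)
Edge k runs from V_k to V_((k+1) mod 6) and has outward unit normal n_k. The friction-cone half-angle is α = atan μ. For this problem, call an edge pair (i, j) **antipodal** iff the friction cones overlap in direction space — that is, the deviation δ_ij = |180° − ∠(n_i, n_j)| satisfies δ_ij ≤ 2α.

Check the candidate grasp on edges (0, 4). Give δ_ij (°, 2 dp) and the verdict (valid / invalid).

δ = 22.55°, valid

α = atan 0.8 = 38.66°;  2α = 77.32°
edge 0: e_0 = (-1.17, -1.89);  n_0 = (-0.8503, +0.5264)
edge 4: e_4 = (+0.36, +2.22);  n_4 = (+0.9871, -0.1601)
∠(n_0, n_4) = 157.45°
δ = |180° − 157.45°| = 22.55°
22.55° ≤ 2α = 77.32°  →  valid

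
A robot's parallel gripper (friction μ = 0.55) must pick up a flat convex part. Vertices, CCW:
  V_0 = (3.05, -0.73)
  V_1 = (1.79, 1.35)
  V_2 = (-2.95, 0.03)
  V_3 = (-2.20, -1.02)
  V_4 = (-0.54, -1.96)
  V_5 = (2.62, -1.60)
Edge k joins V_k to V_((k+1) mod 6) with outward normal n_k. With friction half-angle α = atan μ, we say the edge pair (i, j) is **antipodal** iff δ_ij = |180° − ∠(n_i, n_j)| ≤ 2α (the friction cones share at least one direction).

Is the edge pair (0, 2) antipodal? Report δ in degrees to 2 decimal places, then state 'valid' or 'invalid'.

δ = 4.33°, valid

α = atan 0.55 = 28.81°;  2α = 57.62°
edge 0: e_0 = (-1.26, +2.08);  n_0 = (+0.8553, +0.5181)
edge 2: e_2 = (+0.75, -1.05);  n_2 = (-0.8137, -0.5812)
∠(n_0, n_2) = 175.67°
δ = |180° − 175.67°| = 4.33°
4.33° ≤ 2α = 57.62°  →  valid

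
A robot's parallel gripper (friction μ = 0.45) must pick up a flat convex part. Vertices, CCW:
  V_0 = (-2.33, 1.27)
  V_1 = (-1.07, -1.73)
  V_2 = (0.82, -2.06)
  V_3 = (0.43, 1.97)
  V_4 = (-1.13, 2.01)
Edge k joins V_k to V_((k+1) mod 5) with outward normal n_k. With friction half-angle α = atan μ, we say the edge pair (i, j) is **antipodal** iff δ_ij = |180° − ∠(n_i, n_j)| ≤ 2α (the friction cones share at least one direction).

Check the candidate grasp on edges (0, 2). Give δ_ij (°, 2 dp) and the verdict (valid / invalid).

δ = 17.25°, valid

α = atan 0.45 = 24.23°;  2α = 48.46°
edge 0: e_0 = (+1.26, -3.00);  n_0 = (-0.9220, -0.3872)
edge 2: e_2 = (-0.39, +4.03);  n_2 = (+0.9954, +0.0963)
∠(n_0, n_2) = 162.75°
δ = |180° − 162.75°| = 17.25°
17.25° ≤ 2α = 48.46°  →  valid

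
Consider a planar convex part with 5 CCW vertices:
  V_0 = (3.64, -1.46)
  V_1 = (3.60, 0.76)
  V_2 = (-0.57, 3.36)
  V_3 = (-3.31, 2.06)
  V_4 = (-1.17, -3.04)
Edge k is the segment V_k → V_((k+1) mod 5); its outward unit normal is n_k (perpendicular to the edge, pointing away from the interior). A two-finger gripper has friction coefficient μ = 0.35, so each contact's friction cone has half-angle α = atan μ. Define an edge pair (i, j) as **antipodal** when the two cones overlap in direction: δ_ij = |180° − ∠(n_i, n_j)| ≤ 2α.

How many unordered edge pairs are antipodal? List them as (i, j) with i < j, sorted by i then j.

α = atan 0.35 = 19.29°;  2α = 38.58°
n_0 = (+0.9998, +0.0180)
n_1 = (+0.5291, +0.8486)
n_2 = (-0.4287, +0.9035)
n_3 = (-0.9221, -0.3869)
n_4 = (+0.3121, -0.9501)
  (0,1): δ = 122.98°  ·
  (0,2): δ = 65.65°  ·
  (0,3): δ = 21.73°  ✓
  (0,4): δ = 107.15°  ·
  (1,2): δ = 122.67°  ·
  (1,3): δ = 35.29°  ✓
  (1,4): δ = 50.13°  ·
  (2,3): δ = 92.62°  ·
  (2,4): δ = 7.20°  ✓
  (3,4): δ = 94.58°  ·
antipodal pairs: 3

count = 3; pairs: (0,3), (1,3), (2,4)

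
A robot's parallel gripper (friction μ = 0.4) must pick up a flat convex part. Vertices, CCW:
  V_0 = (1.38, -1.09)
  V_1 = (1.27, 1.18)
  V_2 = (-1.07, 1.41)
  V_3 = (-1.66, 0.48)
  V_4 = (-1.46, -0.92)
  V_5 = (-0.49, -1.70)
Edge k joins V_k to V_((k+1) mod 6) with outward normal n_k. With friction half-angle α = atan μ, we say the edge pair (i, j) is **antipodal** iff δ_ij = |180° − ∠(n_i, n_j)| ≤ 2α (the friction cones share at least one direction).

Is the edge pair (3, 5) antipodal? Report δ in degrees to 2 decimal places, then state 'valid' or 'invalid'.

δ = 80.06°, invalid

α = atan 0.4 = 21.80°;  2α = 43.60°
edge 3: e_3 = (+0.20, -1.40);  n_3 = (-0.9899, -0.1414)
edge 5: e_5 = (+1.87, +0.61);  n_5 = (+0.3101, -0.9507)
∠(n_3, n_5) = 99.94°
δ = |180° − 99.94°| = 80.06°
80.06° > 2α = 43.60°  →  invalid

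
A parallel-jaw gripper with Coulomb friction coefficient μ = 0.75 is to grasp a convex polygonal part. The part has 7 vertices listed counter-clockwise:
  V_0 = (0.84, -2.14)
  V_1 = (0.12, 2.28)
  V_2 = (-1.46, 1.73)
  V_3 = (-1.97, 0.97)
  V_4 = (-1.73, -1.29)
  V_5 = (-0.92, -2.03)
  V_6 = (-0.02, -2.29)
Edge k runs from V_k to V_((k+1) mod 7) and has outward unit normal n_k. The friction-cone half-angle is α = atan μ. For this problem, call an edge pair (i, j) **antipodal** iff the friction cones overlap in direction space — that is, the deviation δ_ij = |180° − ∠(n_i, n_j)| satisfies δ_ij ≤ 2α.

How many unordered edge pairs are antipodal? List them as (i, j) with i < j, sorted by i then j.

count = 9; pairs: (0,2), (0,3), (0,4), (0,5), (1,4), (1,5), (1,6), (2,5), (2,6)

α = atan 0.75 = 36.87°;  2α = 73.74°
n_0 = (+0.9870, +0.1608)
n_1 = (-0.3288, +0.9444)
n_2 = (-0.8304, +0.5572)
n_3 = (-0.9944, -0.1056)
n_4 = (-0.6745, -0.7383)
n_5 = (-0.2775, -0.9607)
n_6 = (+0.1718, -0.9851)
  (0,1): δ = 80.06°  ·
  (0,2): δ = 43.12°  ✓
  (0,3): δ = 3.19°  ✓
  (0,4): δ = 38.33°  ✓
  (0,5): δ = 64.63°  ✓
  (0,6): δ = 90.64°  ·
  (1,2): δ = 143.06°  ·
  (1,3): δ = 103.13°  ·
  (1,4): δ = 61.61°  ✓
  (1,5): δ = 35.31°  ✓
  (1,6): δ = 9.30°  ✓
  (2,3): δ = 140.07°  ·
  (2,4): δ = 98.55°  ·
  (2,5): δ = 72.25°  ✓
  (2,6): δ = 46.24°  ✓
  (3,4): δ = 138.48°  ·
  (3,5): δ = 112.18°  ·
  (3,6): δ = 86.17°  ·
  (4,5): δ = 153.70°  ·
  (4,6): δ = 127.69°  ·
  (5,6): δ = 153.99°  ·
antipodal pairs: 9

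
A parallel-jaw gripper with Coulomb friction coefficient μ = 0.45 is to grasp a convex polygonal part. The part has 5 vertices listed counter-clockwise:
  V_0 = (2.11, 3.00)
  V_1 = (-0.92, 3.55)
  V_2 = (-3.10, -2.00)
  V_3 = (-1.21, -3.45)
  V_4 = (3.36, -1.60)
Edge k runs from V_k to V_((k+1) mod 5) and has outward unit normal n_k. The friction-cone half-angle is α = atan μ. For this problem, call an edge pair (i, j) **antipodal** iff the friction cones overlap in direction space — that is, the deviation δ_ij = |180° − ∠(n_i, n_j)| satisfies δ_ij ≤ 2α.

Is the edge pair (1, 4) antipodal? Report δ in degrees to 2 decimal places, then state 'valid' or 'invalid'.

α = atan 0.45 = 24.23°;  2α = 48.46°
edge 1: e_1 = (-2.18, -5.55);  n_1 = (-0.9308, +0.3656)
edge 4: e_4 = (-1.25, +4.60);  n_4 = (+0.9650, +0.2622)
∠(n_1, n_4) = 143.35°
δ = |180° − 143.35°| = 36.65°
36.65° ≤ 2α = 48.46°  →  valid

δ = 36.65°, valid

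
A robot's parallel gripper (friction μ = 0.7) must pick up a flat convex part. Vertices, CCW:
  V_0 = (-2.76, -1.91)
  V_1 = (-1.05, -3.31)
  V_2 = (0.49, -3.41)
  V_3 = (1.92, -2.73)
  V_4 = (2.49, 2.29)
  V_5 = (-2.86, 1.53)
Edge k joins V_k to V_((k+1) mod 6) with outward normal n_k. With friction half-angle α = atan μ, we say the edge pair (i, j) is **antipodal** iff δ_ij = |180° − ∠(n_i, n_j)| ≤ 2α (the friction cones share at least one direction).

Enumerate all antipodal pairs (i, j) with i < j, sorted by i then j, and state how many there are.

α = atan 0.7 = 34.99°;  2α = 69.98°
n_0 = (-0.6335, -0.7738)
n_1 = (-0.0648, -0.9979)
n_2 = (+0.4294, -0.9031)
n_3 = (+0.9936, -0.1128)
n_4 = (-0.1406, +0.9901)
n_5 = (-0.9996, -0.0291)
  (0,1): δ = 144.41°  ·
  (0,2): δ = 115.26°  ·
  (0,3): δ = 57.17°  ✓
  (0,4): δ = 47.39°  ✓
  (0,5): δ = 130.97°  ·
  (1,2): δ = 150.85°  ·
  (1,3): δ = 92.76°  ·
  (1,4): δ = 11.80°  ✓
  (1,5): δ = 95.38°  ·
  (2,3): δ = 121.91°  ·
  (2,4): δ = 17.35°  ✓
  (2,5): δ = 66.23°  ✓
  (3,4): δ = 75.44°  ·
  (3,5): δ = 8.14°  ✓
  (4,5): δ = 96.42°  ·
antipodal pairs: 6

count = 6; pairs: (0,3), (0,4), (1,4), (2,4), (2,5), (3,5)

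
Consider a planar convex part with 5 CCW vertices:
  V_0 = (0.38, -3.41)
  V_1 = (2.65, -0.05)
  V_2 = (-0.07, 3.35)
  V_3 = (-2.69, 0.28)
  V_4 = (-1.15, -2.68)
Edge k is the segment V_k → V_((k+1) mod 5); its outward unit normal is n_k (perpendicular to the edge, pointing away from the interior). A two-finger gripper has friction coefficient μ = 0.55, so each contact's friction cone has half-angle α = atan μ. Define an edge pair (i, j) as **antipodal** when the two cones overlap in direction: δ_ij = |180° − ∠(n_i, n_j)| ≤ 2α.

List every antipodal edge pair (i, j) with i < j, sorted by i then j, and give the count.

count = 3; pairs: (0,2), (1,3), (1,4)

α = atan 0.55 = 28.81°;  2α = 57.62°
n_0 = (+0.8286, -0.5598)
n_1 = (+0.7809, +0.6247)
n_2 = (-0.7607, +0.6492)
n_3 = (-0.8871, -0.4615)
n_4 = (-0.4306, -0.9025)
  (0,1): δ = 107.30°  ·
  (0,2): δ = 6.44°  ✓
  (0,3): δ = 61.53°  ·
  (0,4): δ = 98.54°  ·
  (1,2): δ = 79.14°  ·
  (1,3): δ = 11.17°  ✓
  (1,4): δ = 25.83°  ✓
  (2,3): δ = 112.04°  ·
  (2,4): δ = 75.03°  ·
  (3,4): δ = 142.99°  ·
antipodal pairs: 3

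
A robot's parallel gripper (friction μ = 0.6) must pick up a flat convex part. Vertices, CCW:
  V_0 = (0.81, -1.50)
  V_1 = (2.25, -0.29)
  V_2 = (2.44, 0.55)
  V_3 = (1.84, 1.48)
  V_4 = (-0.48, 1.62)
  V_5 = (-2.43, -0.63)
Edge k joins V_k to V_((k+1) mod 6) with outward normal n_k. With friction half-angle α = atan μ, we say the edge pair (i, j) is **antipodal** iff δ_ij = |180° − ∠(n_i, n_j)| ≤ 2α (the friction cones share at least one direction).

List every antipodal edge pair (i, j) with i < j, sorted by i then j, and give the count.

α = atan 0.6 = 30.96°;  2α = 61.93°
n_0 = (+0.6433, -0.7656)
n_1 = (+0.9754, -0.2206)
n_2 = (+0.8403, +0.5421)
n_3 = (+0.0602, +0.9982)
n_4 = (-0.7557, +0.6549)
n_5 = (-0.2593, -0.9658)
  (0,1): δ = 142.78°  ·
  (0,2): δ = 97.21°  ·
  (0,3): δ = 43.49°  ✓
  (0,4): δ = 9.05°  ✓
  (0,5): δ = 124.93°  ·
  (1,2): δ = 134.43°  ·
  (1,3): δ = 80.71°  ·
  (1,4): δ = 28.17°  ✓
  (1,5): δ = 87.71°  ·
  (2,3): δ = 126.28°  ·
  (2,4): δ = 73.74°  ·
  (2,5): δ = 42.14°  ✓
  (3,4): δ = 127.46°  ·
  (3,5): δ = 11.58°  ✓
  (4,5): δ = 64.12°  ·
antipodal pairs: 5

count = 5; pairs: (0,3), (0,4), (1,4), (2,5), (3,5)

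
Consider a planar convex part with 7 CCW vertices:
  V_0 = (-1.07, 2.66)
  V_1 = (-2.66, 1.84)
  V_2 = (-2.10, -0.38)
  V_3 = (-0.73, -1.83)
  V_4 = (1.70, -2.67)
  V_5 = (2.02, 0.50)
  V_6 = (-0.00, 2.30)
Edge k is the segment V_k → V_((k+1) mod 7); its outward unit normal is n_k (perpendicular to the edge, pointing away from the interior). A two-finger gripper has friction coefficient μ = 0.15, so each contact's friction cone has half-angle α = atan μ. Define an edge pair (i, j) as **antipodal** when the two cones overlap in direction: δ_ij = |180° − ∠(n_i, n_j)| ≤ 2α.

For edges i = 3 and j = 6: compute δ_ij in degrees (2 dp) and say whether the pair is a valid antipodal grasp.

δ = 0.47°, valid

α = atan 0.15 = 8.53°;  2α = 17.06°
edge 3: e_3 = (+2.43, -0.84);  n_3 = (-0.3267, -0.9451)
edge 6: e_6 = (-1.07, +0.36);  n_6 = (+0.3189, +0.9478)
∠(n_3, n_6) = 179.53°
δ = |180° − 179.53°| = 0.47°
0.47° ≤ 2α = 17.06°  →  valid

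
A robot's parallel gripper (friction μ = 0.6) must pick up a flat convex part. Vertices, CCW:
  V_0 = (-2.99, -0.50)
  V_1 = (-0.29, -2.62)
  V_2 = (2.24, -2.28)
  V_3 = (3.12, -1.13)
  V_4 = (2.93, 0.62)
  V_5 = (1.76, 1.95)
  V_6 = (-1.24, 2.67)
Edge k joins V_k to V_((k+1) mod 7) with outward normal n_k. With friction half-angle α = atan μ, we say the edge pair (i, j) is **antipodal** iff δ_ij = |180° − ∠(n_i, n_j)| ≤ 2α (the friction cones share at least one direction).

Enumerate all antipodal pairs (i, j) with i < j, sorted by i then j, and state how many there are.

α = atan 0.6 = 30.96°;  2α = 61.93°
n_0 = (-0.6176, -0.7865)
n_1 = (+0.1332, -0.9911)
n_2 = (+0.7942, -0.6077)
n_3 = (+0.9942, +0.1079)
n_4 = (+0.7508, +0.6605)
n_5 = (+0.2334, +0.9724)
n_6 = (-0.8755, +0.4833)
  (0,1): δ = 134.21°  ·
  (0,2): δ = 89.29°  ·
  (0,3): δ = 45.67°  ✓
  (0,4): δ = 10.52°  ✓
  (0,5): δ = 24.64°  ✓
  (0,6): δ = 99.24°  ·
  (1,2): δ = 135.08°  ·
  (1,3): δ = 91.46°  ·
  (1,4): δ = 56.32°  ✓
  (1,5): δ = 21.15°  ✓
  (1,6): δ = 53.45°  ✓
  (2,3): δ = 136.38°  ·
  (2,4): δ = 101.24°  ·
  (2,5): δ = 66.07°  ·
  (2,6): δ = 8.52°  ✓
  (3,4): δ = 144.86°  ·
  (3,5): δ = 109.69°  ·
  (3,6): δ = 35.10°  ✓
  (4,5): δ = 144.83°  ·
  (4,6): δ = 70.24°  ·
  (5,6): δ = 105.41°  ·
antipodal pairs: 8

count = 8; pairs: (0,3), (0,4), (0,5), (1,4), (1,5), (1,6), (2,6), (3,6)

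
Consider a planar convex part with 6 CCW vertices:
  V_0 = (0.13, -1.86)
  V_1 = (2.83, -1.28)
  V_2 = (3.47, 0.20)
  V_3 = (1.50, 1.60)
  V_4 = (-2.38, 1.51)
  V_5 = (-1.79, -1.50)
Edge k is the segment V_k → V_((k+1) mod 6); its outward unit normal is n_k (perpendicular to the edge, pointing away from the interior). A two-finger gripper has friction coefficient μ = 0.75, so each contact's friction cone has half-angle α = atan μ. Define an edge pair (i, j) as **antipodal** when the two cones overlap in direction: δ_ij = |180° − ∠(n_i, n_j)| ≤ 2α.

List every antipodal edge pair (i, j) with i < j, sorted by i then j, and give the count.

α = atan 0.75 = 36.87°;  2α = 73.74°
n_0 = (+0.2100, -0.9777)
n_1 = (+0.9179, -0.3969)
n_2 = (+0.5793, +0.8151)
n_3 = (-0.0232, +0.9997)
n_4 = (-0.9813, -0.1924)
n_5 = (-0.1843, -0.9829)
  (0,1): δ = 125.51°  ·
  (0,2): δ = 47.52°  ✓
  (0,3): δ = 10.79°  ✓
  (0,4): δ = 88.97°  ·
  (0,5): δ = 157.26°  ·
  (1,2): δ = 102.01°  ·
  (1,3): δ = 65.29°  ✓
  (1,4): δ = 34.48°  ✓
  (1,5): δ = 102.77°  ·
  (2,3): δ = 143.27°  ·
  (2,4): δ = 43.51°  ✓
  (2,5): δ = 24.78°  ✓
  (3,4): δ = 80.24°  ·
  (3,5): δ = 11.95°  ✓
  (4,5): δ = 111.71°  ·
antipodal pairs: 7

count = 7; pairs: (0,2), (0,3), (1,3), (1,4), (2,4), (2,5), (3,5)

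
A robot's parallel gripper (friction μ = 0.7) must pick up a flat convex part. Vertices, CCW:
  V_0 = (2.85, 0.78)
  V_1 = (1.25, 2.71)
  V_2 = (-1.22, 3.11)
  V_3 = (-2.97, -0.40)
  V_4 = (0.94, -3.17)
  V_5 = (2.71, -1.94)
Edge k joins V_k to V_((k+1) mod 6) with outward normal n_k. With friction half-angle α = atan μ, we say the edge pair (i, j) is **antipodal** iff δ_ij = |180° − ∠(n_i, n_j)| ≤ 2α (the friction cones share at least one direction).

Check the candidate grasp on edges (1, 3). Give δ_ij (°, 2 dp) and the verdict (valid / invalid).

δ = 26.12°, valid

α = atan 0.7 = 34.99°;  2α = 69.98°
edge 1: e_1 = (-2.47, +0.40);  n_1 = (+0.1599, +0.9871)
edge 3: e_3 = (+3.91, -2.77);  n_3 = (-0.5781, -0.8160)
∠(n_1, n_3) = 153.88°
δ = |180° − 153.88°| = 26.12°
26.12° ≤ 2α = 69.98°  →  valid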